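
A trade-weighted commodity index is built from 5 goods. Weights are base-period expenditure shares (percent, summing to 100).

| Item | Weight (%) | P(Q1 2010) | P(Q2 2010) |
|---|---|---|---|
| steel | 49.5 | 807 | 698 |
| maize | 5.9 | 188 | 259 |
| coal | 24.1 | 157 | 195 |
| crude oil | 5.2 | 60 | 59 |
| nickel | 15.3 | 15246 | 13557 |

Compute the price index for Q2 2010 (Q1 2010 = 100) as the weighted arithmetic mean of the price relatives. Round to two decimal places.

99.59

steel: 49.5 × (698/807) = 49.5 × 0.864932 = 42.8141
maize: 5.9 × (259/188) = 5.9 × 1.377660 = 8.1282
coal: 24.1 × (195/157) = 24.1 × 1.242038 = 29.9331
crude oil: 5.2 × (59/60) = 5.2 × 0.983333 = 5.1133
nickel: 15.3 × (13557/15246) = 15.3 × 0.889217 = 13.6050
Index = Σ wᵢ·(p₁ᵢ/p₀ᵢ) = 42.8141 + 8.1282 + 29.9331 + 5.1133 + 13.6050 = 99.5938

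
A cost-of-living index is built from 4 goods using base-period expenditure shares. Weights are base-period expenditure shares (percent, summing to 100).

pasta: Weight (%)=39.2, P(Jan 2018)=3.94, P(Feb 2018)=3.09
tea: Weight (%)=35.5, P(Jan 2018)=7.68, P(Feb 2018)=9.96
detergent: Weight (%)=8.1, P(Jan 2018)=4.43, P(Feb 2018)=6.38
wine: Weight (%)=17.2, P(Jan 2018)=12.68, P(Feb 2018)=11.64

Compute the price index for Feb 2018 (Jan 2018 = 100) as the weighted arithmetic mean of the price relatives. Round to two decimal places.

104.24

pasta: 39.2 × (3.09/3.94) = 39.2 × 0.784264 = 30.7431
tea: 35.5 × (9.96/7.68) = 35.5 × 1.296875 = 46.0391
detergent: 8.1 × (6.38/4.43) = 8.1 × 1.440181 = 11.6655
wine: 17.2 × (11.64/12.68) = 17.2 × 0.917981 = 15.7893
Index = Σ wᵢ·(p₁ᵢ/p₀ᵢ) = 30.7431 + 46.0391 + 11.6655 + 15.7893 = 104.2369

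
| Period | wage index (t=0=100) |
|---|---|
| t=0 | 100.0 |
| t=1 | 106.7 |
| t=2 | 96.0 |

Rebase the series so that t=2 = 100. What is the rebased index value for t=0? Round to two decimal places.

104.17

Rebased(t=0) = 100.0 / 96.0 × 100 = 104.1667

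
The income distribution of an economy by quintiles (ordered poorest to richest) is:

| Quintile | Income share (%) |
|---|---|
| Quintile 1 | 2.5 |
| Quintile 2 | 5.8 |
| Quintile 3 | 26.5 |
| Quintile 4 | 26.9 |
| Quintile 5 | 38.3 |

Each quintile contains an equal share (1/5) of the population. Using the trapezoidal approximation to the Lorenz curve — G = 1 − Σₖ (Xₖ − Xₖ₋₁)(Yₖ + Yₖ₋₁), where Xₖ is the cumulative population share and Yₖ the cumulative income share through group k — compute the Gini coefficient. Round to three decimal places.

0.371

Cumulative income shares Yₖ: 0.0250, 0.0830, 0.3480, 0.6170, 1.0000
Σ (Xₖ−Xₖ₋₁)(Yₖ+Yₖ₋₁) = (1/5)(0.0250+0.0000) + (1/5)(0.0830+0.0250) + (1/5)(0.3480+0.0830) + (1/5)(0.6170+0.3480) + (1/5)(1.0000+0.6170)
  = 0.0050 + 0.0216 + 0.0862 + 0.1930 + 0.3234 = 0.6292
G = 1 − 0.6292 = 0.3708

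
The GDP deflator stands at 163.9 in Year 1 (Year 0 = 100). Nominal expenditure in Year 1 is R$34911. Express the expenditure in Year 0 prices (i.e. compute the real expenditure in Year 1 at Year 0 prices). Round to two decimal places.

Real = Nominal ÷ (Index/100) = 34911 ÷ (163.9/100)
     = 34911 ÷ 1.639 = 21300.1830

21300.18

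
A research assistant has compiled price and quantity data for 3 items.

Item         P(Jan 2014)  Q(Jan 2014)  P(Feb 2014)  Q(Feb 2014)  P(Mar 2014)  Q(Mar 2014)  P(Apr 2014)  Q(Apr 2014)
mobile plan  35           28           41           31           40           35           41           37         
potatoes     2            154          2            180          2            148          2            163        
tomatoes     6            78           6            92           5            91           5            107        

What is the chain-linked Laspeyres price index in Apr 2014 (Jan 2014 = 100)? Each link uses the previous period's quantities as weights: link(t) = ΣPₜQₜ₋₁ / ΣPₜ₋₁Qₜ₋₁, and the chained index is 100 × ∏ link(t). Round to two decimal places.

Link Jan 2014→Feb 2014:
ΣP(Feb 2014)Q(Jan 2014) = 41×28 + 2×154 + 6×78 = 1148 + 308 + 468 = 1924
ΣP(Jan 2014)Q(Jan 2014) = 35×28 + 2×154 + 6×78 = 980 + 308 + 468 = 1756
link = 1924/1756 = 1.095672
Link Feb 2014→Mar 2014:
ΣP(Mar 2014)Q(Feb 2014) = 40×31 + 2×180 + 5×92 = 1240 + 360 + 460 = 2060
ΣP(Feb 2014)Q(Feb 2014) = 41×31 + 2×180 + 6×92 = 1271 + 360 + 552 = 2183
link = 2060/2183 = 0.943656
Link Mar 2014→Apr 2014:
ΣP(Apr 2014)Q(Mar 2014) = 41×35 + 2×148 + 5×91 = 1435 + 296 + 455 = 2186
ΣP(Mar 2014)Q(Mar 2014) = 40×35 + 2×148 + 5×91 = 1400 + 296 + 455 = 2151
link = 2186/2151 = 1.016272
Chained index = 100 × 1.095672 × 0.943656 × 1.016272 = 105.0761

105.08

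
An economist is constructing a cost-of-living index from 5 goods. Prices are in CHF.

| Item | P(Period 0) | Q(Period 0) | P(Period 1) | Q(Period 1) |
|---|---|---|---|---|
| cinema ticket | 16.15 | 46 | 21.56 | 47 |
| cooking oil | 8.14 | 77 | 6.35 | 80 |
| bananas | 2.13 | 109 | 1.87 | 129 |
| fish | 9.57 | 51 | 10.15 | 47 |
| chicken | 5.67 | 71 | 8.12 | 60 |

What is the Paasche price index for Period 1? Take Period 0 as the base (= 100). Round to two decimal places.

110.17

Paasche price index uses current-period quantities as weights.
ΣP(Period 1)·Q(Period 1) = 21.56×47 + 6.35×80 + 1.87×129 + 10.15×47 + 8.12×60 = 1013.32 + 508 + 241.23 + 477.05 + 487.2 = 2726.8
ΣP(Period 0)·Q(Period 1) = 16.15×47 + 8.14×80 + 2.13×129 + 9.57×47 + 5.67×60 = 759.05 + 651.2 + 274.77 + 449.79 + 340.2 = 2475.01
Index = 2726.8 / 2475.01 × 100 = 110.1733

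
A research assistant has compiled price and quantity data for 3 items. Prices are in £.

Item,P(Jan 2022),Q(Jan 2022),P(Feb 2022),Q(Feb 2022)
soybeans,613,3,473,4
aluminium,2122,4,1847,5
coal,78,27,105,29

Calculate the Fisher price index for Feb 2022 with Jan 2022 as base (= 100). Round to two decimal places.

93.06

Laspeyres component (base-period weights):
ΣP(Feb 2022)Q(Jan 2022) = 473×3 + 1847×4 + 105×27 = 1419 + 7388 + 2835 = 11642
ΣP(Jan 2022)Q(Jan 2022) = 613×3 + 2122×4 + 78×27 = 1839 + 8488 + 2106 = 12433
L = 11642 / 12433 × 100 = 93.6379
Paasche component (current-period weights):
ΣP(Feb 2022)Q(Feb 2022) = 473×4 + 1847×5 + 105×29 = 1892 + 9235 + 3045 = 14172
ΣP(Jan 2022)Q(Feb 2022) = 613×4 + 2122×5 + 78×29 = 2452 + 10610 + 2262 = 15324
P = 14172 / 15324 × 100 = 92.4824
Fisher = √(L × P) = √(93.6379 × 92.4824) = 93.0583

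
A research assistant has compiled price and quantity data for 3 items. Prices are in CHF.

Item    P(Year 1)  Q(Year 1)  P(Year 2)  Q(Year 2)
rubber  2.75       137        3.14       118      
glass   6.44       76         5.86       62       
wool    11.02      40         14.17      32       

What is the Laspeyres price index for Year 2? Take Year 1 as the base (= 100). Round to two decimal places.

Laspeyres price index uses base-period quantities as weights.
ΣP(Year 2)·Q(Year 1) = 3.14×137 + 5.86×76 + 14.17×40 = 430.18 + 445.36 + 566.8 = 1442.34
ΣP(Year 1)·Q(Year 1) = 2.75×137 + 6.44×76 + 11.02×40 = 376.75 + 489.44 + 440.8 = 1306.99
Index = 1442.34 / 1306.99 × 100 = 110.3559

110.36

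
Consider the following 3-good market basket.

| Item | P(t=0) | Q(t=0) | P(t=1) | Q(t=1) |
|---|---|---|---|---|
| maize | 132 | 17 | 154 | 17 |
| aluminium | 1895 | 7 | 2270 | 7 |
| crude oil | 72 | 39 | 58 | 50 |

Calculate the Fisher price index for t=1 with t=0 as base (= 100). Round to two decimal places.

112.71

Laspeyres component (base-period weights):
ΣP(t=1)Q(t=0) = 154×17 + 2270×7 + 58×39 = 2618 + 15890 + 2262 = 20770
ΣP(t=0)Q(t=0) = 132×17 + 1895×7 + 72×39 = 2244 + 13265 + 2808 = 18317
L = 20770 / 18317 × 100 = 113.3919
Paasche component (current-period weights):
ΣP(t=1)Q(t=1) = 154×17 + 2270×7 + 58×50 = 2618 + 15890 + 2900 = 21408
ΣP(t=0)Q(t=1) = 132×17 + 1895×7 + 72×50 = 2244 + 13265 + 3600 = 19109
P = 21408 / 19109 × 100 = 112.0310
Fisher = √(L × P) = √(113.3919 × 112.0310) = 112.7094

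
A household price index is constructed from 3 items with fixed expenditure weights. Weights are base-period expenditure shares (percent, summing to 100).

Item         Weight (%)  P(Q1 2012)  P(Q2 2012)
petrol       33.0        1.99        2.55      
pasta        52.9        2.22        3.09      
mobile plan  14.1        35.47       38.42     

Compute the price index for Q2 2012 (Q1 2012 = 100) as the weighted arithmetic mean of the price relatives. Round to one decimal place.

131.2

petrol: 33.0 × (2.55/1.99) = 33.0 × 1.281407 = 42.2864
pasta: 52.9 × (3.09/2.22) = 52.9 × 1.391892 = 73.6311
mobile plan: 14.1 × (38.42/35.47) = 14.1 × 1.083169 = 15.2727
Index = Σ wᵢ·(p₁ᵢ/p₀ᵢ) = 42.2864 + 73.6311 + 15.2727 = 131.1902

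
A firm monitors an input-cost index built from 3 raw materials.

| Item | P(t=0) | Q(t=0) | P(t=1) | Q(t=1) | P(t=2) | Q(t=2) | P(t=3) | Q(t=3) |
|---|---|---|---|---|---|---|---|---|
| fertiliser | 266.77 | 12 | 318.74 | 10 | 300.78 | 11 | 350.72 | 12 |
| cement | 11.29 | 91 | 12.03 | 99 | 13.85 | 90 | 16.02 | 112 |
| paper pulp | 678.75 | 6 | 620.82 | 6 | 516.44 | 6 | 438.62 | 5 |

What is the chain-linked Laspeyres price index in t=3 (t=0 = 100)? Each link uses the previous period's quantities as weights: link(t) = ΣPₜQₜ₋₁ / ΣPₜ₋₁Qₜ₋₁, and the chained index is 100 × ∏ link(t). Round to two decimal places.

Link t=0→t=1:
ΣP(t=1)Q(t=0) = 318.74×12 + 12.03×91 + 620.82×6 = 3824.88 + 1094.73 + 3724.92 = 8644.53
ΣP(t=0)Q(t=0) = 266.77×12 + 11.29×91 + 678.75×6 = 3201.24 + 1027.39 + 4072.5 = 8301.13
link = 8644.53/8301.13 = 1.041368
Link t=1→t=2:
ΣP(t=2)Q(t=1) = 300.78×10 + 13.85×99 + 516.44×6 = 3007.8 + 1371.15 + 3098.64 = 7477.59
ΣP(t=1)Q(t=1) = 318.74×10 + 12.03×99 + 620.82×6 = 3187.4 + 1190.97 + 3724.92 = 8103.29
link = 7477.59/8103.29 = 0.922784
Link t=2→t=3:
ΣP(t=3)Q(t=2) = 350.72×11 + 16.02×90 + 438.62×6 = 3857.92 + 1441.8 + 2631.72 = 7931.44
ΣP(t=2)Q(t=2) = 300.78×11 + 13.85×90 + 516.44×6 = 3308.58 + 1246.5 + 3098.64 = 7653.72
link = 7931.44/7653.72 = 1.036286
Chained index = 100 × 1.041368 × 0.922784 × 1.036286 = 99.5827

99.58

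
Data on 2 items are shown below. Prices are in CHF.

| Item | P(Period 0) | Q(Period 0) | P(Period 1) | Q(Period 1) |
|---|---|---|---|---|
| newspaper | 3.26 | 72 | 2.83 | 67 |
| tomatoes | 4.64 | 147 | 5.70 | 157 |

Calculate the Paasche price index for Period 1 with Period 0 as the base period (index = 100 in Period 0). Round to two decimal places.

114.53

Paasche price index uses current-period quantities as weights.
ΣP(Period 1)·Q(Period 1) = 2.83×67 + 5.70×157 = 189.61 + 894.9 = 1084.51
ΣP(Period 0)·Q(Period 1) = 3.26×67 + 4.64×157 = 218.42 + 728.48 = 946.9
Index = 1084.51 / 946.9 × 100 = 114.5327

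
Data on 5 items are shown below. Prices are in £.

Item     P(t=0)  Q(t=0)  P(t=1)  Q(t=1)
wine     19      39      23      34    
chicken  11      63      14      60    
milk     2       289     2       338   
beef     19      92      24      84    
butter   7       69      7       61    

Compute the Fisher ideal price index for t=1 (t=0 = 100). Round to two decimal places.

Laspeyres component (base-period weights):
ΣP(t=1)Q(t=0) = 23×39 + 14×63 + 2×289 + 24×92 + 7×69 = 897 + 882 + 578 + 2208 + 483 = 5048
ΣP(t=0)Q(t=0) = 19×39 + 11×63 + 2×289 + 19×92 + 7×69 = 741 + 693 + 578 + 1748 + 483 = 4243
L = 5048 / 4243 × 100 = 118.9724
Paasche component (current-period weights):
ΣP(t=1)Q(t=1) = 23×34 + 14×60 + 2×338 + 24×84 + 7×61 = 782 + 840 + 676 + 2016 + 427 = 4741
ΣP(t=0)Q(t=1) = 19×34 + 11×60 + 2×338 + 19×84 + 7×61 = 646 + 660 + 676 + 1596 + 427 = 4005
P = 4741 / 4005 × 100 = 118.3770
Fisher = √(L × P) = √(118.9724 × 118.3770) = 118.6744

118.67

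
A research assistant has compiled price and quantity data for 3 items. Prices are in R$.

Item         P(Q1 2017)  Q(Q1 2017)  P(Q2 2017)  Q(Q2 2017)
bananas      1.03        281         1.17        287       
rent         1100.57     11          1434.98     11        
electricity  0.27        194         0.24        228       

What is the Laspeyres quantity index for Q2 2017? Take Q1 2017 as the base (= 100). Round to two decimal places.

Laspeyres quantity index uses base-period prices as weights.
ΣP(Q1 2017)·Q(Q2 2017) = 1.03×287 + 1100.57×11 + 0.27×228 = 295.61 + 12106.27 + 61.56 = 12463.44
ΣP(Q1 2017)·Q(Q1 2017) = 1.03×281 + 1100.57×11 + 0.27×194 = 289.43 + 12106.27 + 52.38 = 12448.08
Index = 12463.44 / 12448.08 × 100 = 100.1234

100.12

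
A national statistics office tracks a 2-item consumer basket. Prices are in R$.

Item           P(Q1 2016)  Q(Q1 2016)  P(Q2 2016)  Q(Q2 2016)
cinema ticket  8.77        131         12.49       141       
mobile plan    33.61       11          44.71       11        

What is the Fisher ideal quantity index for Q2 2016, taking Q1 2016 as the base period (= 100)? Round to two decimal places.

105.82

Laspeyres component (base-period weights):
ΣP(Q1 2016)Q(Q2 2016) = 8.77×141 + 33.61×11 = 1236.57 + 369.71 = 1606.28
ΣP(Q1 2016)Q(Q1 2016) = 8.77×131 + 33.61×11 = 1148.87 + 369.71 = 1518.58
L = 1606.28 / 1518.58 × 100 = 105.7751
Paasche component (current-period weights):
ΣP(Q2 2016)Q(Q2 2016) = 12.49×141 + 44.71×11 = 1761.09 + 491.81 = 2252.9
ΣP(Q2 2016)Q(Q1 2016) = 12.49×131 + 44.71×11 = 1636.19 + 491.81 = 2128
P = 2252.9 / 2128 × 100 = 105.8694
Fisher = √(L × P) = √(105.7751 × 105.8694) = 105.8222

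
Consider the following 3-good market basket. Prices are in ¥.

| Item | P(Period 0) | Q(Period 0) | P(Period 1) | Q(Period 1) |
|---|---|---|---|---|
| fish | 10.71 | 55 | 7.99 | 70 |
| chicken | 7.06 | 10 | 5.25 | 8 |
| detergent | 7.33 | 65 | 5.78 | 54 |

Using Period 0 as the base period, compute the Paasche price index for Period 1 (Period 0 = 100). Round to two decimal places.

Paasche price index uses current-period quantities as weights.
ΣP(Period 1)·Q(Period 1) = 7.99×70 + 5.25×8 + 5.78×54 = 559.3 + 42 + 312.12 = 913.42
ΣP(Period 0)·Q(Period 1) = 10.71×70 + 7.06×8 + 7.33×54 = 749.7 + 56.48 + 395.82 = 1202
Index = 913.42 / 1202 × 100 = 75.9917

75.99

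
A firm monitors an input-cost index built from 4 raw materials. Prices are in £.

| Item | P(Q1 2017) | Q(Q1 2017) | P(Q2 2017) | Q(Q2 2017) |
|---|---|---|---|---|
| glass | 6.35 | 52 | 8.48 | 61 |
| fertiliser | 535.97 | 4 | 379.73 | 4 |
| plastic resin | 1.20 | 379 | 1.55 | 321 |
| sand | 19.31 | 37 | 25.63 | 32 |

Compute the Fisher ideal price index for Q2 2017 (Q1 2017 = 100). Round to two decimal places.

Laspeyres component (base-period weights):
ΣP(Q2 2017)Q(Q1 2017) = 8.48×52 + 379.73×4 + 1.55×379 + 25.63×37 = 440.96 + 1518.92 + 587.45 + 948.31 = 3495.64
ΣP(Q1 2017)Q(Q1 2017) = 6.35×52 + 535.97×4 + 1.20×379 + 19.31×37 = 330.2 + 2143.88 + 454.8 + 714.47 = 3643.35
L = 3495.64 / 3643.35 × 100 = 95.9458
Paasche component (current-period weights):
ΣP(Q2 2017)Q(Q2 2017) = 8.48×61 + 379.73×4 + 1.55×321 + 25.63×32 = 517.28 + 1518.92 + 497.55 + 820.16 = 3353.91
ΣP(Q1 2017)Q(Q2 2017) = 6.35×61 + 535.97×4 + 1.20×321 + 19.31×32 = 387.35 + 2143.88 + 385.2 + 617.92 = 3534.35
P = 3353.91 / 3534.35 × 100 = 94.8947
Fisher = √(L × P) = √(95.9458 × 94.8947) = 95.4188

95.42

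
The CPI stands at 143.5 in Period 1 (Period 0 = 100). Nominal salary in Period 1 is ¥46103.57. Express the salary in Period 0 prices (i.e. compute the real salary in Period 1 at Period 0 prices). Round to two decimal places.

32127.92

Real = Nominal ÷ (Index/100) = 46103.57 ÷ (143.5/100)
     = 46103.57 ÷ 1.435 = 32127.9233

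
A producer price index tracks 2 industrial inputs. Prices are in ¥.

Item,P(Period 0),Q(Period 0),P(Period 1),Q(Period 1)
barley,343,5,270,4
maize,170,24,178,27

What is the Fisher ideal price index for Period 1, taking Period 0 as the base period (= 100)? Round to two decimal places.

Laspeyres component (base-period weights):
ΣP(Period 1)Q(Period 0) = 270×5 + 178×24 = 1350 + 4272 = 5622
ΣP(Period 0)Q(Period 0) = 343×5 + 170×24 = 1715 + 4080 = 5795
L = 5622 / 5795 × 100 = 97.0147
Paasche component (current-period weights):
ΣP(Period 1)Q(Period 1) = 270×4 + 178×27 = 1080 + 4806 = 5886
ΣP(Period 0)Q(Period 1) = 343×4 + 170×27 = 1372 + 4590 = 5962
P = 5886 / 5962 × 100 = 98.7253
Fisher = √(L × P) = √(97.0147 × 98.7253) = 97.8662

97.87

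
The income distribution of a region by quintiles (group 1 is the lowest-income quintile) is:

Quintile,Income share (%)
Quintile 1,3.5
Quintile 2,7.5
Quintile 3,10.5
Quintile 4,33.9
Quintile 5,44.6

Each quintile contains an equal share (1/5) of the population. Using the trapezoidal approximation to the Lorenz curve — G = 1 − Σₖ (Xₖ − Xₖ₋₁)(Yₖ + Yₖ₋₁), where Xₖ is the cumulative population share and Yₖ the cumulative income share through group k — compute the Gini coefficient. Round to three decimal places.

0.434

Cumulative income shares Yₖ: 0.0350, 0.1100, 0.2150, 0.5540, 1.0000
Σ (Xₖ−Xₖ₋₁)(Yₖ+Yₖ₋₁) = (1/5)(0.0350+0.0000) + (1/5)(0.1100+0.0350) + (1/5)(0.2150+0.1100) + (1/5)(0.5540+0.2150) + (1/5)(1.0000+0.5540)
  = 0.0070 + 0.0290 + 0.0650 + 0.1538 + 0.3108 = 0.5656
G = 1 − 0.5656 = 0.4344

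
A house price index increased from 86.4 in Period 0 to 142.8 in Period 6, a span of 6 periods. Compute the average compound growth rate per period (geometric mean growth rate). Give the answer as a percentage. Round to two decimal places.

Growth factor = (142.8/86.4)^(1/6) = (1.652778)^(1/6) = 1.087349
Growth rate = 1.087349 − 1 = 0.087349 = 8.7349%

8.73%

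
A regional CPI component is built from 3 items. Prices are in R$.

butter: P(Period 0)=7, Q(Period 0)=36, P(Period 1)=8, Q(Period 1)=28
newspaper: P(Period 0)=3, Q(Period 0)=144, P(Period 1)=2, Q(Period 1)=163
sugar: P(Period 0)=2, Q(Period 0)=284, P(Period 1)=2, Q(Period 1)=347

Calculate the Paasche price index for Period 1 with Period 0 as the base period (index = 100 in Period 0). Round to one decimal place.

Paasche price index uses current-period quantities as weights.
ΣP(Period 1)·Q(Period 1) = 8×28 + 2×163 + 2×347 = 224 + 326 + 694 = 1244
ΣP(Period 0)·Q(Period 1) = 7×28 + 3×163 + 2×347 = 196 + 489 + 694 = 1379
Index = 1244 / 1379 × 100 = 90.2103

90.2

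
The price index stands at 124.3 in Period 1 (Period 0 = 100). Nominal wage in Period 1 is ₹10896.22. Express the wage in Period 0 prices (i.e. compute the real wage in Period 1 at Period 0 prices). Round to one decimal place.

Real = Nominal ÷ (Index/100) = 10896.22 ÷ (124.3/100)
     = 10896.22 ÷ 1.243 = 8766.0660

8766.1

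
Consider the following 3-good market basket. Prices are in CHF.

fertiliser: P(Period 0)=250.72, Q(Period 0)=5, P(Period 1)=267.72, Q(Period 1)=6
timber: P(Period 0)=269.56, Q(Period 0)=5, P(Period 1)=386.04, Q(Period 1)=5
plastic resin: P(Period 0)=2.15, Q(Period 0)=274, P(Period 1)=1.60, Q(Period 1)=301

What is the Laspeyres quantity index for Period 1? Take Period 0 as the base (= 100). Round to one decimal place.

109.7

Laspeyres quantity index uses base-period prices as weights.
ΣP(Period 0)·Q(Period 1) = 250.72×6 + 269.56×5 + 2.15×301 = 1504.32 + 1347.8 + 647.15 = 3499.27
ΣP(Period 0)·Q(Period 0) = 250.72×5 + 269.56×5 + 2.15×274 = 1253.6 + 1347.8 + 589.1 = 3190.5
Index = 3499.27 / 3190.5 × 100 = 109.6778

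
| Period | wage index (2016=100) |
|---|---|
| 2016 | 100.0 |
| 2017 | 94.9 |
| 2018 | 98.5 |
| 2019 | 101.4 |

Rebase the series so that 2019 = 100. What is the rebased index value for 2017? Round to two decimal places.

93.59

Rebased(2017) = 94.9 / 101.4 × 100 = 93.5897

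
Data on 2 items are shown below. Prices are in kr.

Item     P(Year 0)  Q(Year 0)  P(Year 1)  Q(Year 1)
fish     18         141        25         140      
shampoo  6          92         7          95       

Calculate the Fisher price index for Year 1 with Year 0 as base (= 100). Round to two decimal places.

Laspeyres component (base-period weights):
ΣP(Year 1)Q(Year 0) = 25×141 + 7×92 = 3525 + 644 = 4169
ΣP(Year 0)Q(Year 0) = 18×141 + 6×92 = 2538 + 552 = 3090
L = 4169 / 3090 × 100 = 134.9191
Paasche component (current-period weights):
ΣP(Year 1)Q(Year 1) = 25×140 + 7×95 = 3500 + 665 = 4165
ΣP(Year 0)Q(Year 1) = 18×140 + 6×95 = 2520 + 570 = 3090
P = 4165 / 3090 × 100 = 134.7896
Fisher = √(L × P) = √(134.9191 × 134.7896) = 134.8544

134.85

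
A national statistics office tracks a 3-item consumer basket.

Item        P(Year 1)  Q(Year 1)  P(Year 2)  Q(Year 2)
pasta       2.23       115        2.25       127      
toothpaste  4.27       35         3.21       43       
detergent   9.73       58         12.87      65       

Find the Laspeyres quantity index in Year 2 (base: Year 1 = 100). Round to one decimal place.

113.3

Laspeyres quantity index uses base-period prices as weights.
ΣP(Year 1)·Q(Year 2) = 2.23×127 + 4.27×43 + 9.73×65 = 283.21 + 183.61 + 632.45 = 1099.27
ΣP(Year 1)·Q(Year 1) = 2.23×115 + 4.27×35 + 9.73×58 = 256.45 + 149.45 + 564.34 = 970.24
Index = 1099.27 / 970.24 × 100 = 113.2988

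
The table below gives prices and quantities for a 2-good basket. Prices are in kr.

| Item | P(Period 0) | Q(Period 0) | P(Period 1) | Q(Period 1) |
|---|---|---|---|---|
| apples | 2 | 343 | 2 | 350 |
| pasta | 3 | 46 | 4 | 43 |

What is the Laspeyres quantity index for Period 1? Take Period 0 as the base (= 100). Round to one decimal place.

Laspeyres quantity index uses base-period prices as weights.
ΣP(Period 0)·Q(Period 1) = 2×350 + 3×43 = 700 + 129 = 829
ΣP(Period 0)·Q(Period 0) = 2×343 + 3×46 = 686 + 138 = 824
Index = 829 / 824 × 100 = 100.6068

100.6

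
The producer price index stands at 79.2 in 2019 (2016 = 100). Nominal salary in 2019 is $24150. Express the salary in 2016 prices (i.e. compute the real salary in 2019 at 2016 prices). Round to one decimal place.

Real = Nominal ÷ (Index/100) = 24150 ÷ (79.2/100)
     = 24150 ÷ 0.792 = 30492.4242

30492.4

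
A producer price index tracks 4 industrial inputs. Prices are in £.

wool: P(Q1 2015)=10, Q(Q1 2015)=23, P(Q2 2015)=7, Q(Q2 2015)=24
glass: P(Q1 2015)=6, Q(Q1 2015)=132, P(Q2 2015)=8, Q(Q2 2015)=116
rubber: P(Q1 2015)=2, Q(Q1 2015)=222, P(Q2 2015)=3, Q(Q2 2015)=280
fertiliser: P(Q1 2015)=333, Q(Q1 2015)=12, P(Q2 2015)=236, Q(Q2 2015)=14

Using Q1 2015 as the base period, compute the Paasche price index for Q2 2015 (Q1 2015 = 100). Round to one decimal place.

85.1

Paasche price index uses current-period quantities as weights.
ΣP(Q2 2015)·Q(Q2 2015) = 7×24 + 8×116 + 3×280 + 236×14 = 168 + 928 + 840 + 3304 = 5240
ΣP(Q1 2015)·Q(Q2 2015) = 10×24 + 6×116 + 2×280 + 333×14 = 240 + 696 + 560 + 4662 = 6158
Index = 5240 / 6158 × 100 = 85.0926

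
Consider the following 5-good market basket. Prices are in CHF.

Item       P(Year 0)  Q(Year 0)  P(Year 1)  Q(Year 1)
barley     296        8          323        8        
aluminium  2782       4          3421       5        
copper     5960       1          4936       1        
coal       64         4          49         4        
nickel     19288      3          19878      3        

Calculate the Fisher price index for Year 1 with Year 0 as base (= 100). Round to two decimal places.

Laspeyres component (base-period weights):
ΣP(Year 1)Q(Year 0) = 323×8 + 3421×4 + 4936×1 + 49×4 + 19878×3 = 2584 + 13684 + 4936 + 196 + 59634 = 81034
ΣP(Year 0)Q(Year 0) = 296×8 + 2782×4 + 5960×1 + 64×4 + 19288×3 = 2368 + 11128 + 5960 + 256 + 57864 = 77576
L = 81034 / 77576 × 100 = 104.4576
Paasche component (current-period weights):
ΣP(Year 1)Q(Year 1) = 323×8 + 3421×5 + 4936×1 + 49×4 + 19878×3 = 2584 + 17105 + 4936 + 196 + 59634 = 84455
ΣP(Year 0)Q(Year 1) = 296×8 + 2782×5 + 5960×1 + 64×4 + 19288×3 = 2368 + 13910 + 5960 + 256 + 57864 = 80358
P = 84455 / 80358 × 100 = 105.0984
Fisher = √(L × P) = √(104.4576 × 105.0984) = 104.7775

104.78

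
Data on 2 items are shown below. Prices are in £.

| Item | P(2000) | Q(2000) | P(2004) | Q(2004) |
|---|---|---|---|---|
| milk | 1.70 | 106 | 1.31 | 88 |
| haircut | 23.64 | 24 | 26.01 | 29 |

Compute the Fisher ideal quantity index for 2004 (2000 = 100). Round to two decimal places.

Laspeyres component (base-period weights):
ΣP(2000)Q(2004) = 1.70×88 + 23.64×29 = 149.6 + 685.56 = 835.16
ΣP(2000)Q(2000) = 1.70×106 + 23.64×24 = 180.2 + 567.36 = 747.56
L = 835.16 / 747.56 × 100 = 111.7181
Paasche component (current-period weights):
ΣP(2004)Q(2004) = 1.31×88 + 26.01×29 = 115.28 + 754.29 = 869.57
ΣP(2004)Q(2000) = 1.31×106 + 26.01×24 = 138.86 + 624.24 = 763.1
P = 869.57 / 763.1 × 100 = 113.9523
Fisher = √(L × P) = √(111.7181 × 113.9523) = 112.8297

112.83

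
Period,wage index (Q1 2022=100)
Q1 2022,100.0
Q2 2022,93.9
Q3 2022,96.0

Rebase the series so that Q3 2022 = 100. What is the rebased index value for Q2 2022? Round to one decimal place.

97.8

Rebased(Q2 2022) = 93.9 / 96.0 × 100 = 97.8125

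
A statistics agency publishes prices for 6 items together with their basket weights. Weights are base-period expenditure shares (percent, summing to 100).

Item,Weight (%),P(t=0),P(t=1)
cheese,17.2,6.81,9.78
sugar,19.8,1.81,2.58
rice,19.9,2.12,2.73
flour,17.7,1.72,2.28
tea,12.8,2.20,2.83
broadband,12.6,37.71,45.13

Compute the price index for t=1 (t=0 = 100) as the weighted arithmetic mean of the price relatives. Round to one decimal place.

cheese: 17.2 × (9.78/6.81) = 17.2 × 1.436123 = 24.7013
sugar: 19.8 × (2.58/1.81) = 19.8 × 1.425414 = 28.2232
rice: 19.9 × (2.73/2.12) = 19.9 × 1.287736 = 25.6259
flour: 17.7 × (2.28/1.72) = 17.7 × 1.325581 = 23.4628
tea: 12.8 × (2.83/2.20) = 12.8 × 1.286364 = 16.4655
broadband: 12.6 × (45.13/37.71) = 12.6 × 1.196765 = 15.0792
Index = Σ wᵢ·(p₁ᵢ/p₀ᵢ) = 24.7013 + 28.2232 + 25.6259 + 23.4628 + 16.4655 + 15.0792 = 133.5580

133.6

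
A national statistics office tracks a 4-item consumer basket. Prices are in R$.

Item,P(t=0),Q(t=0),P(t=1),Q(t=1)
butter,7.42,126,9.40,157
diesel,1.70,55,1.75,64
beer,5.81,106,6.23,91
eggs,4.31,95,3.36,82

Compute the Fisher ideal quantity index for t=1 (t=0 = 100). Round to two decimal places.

Laspeyres component (base-period weights):
ΣP(t=0)Q(t=1) = 7.42×157 + 1.70×64 + 5.81×91 + 4.31×82 = 1164.94 + 108.8 + 528.71 + 353.42 = 2155.87
ΣP(t=0)Q(t=0) = 7.42×126 + 1.70×55 + 5.81×106 + 4.31×95 = 934.92 + 93.5 + 615.86 + 409.45 = 2053.73
L = 2155.87 / 2053.73 × 100 = 104.9734
Paasche component (current-period weights):
ΣP(t=1)Q(t=1) = 9.40×157 + 1.75×64 + 6.23×91 + 3.36×82 = 1475.8 + 112 + 566.93 + 275.52 = 2430.25
ΣP(t=1)Q(t=0) = 9.40×126 + 1.75×55 + 6.23×106 + 3.36×95 = 1184.4 + 96.25 + 660.38 + 319.2 = 2260.23
P = 2430.25 / 2260.23 × 100 = 107.5222
Fisher = √(L × P) = √(104.9734 × 107.5222) = 106.2402

106.24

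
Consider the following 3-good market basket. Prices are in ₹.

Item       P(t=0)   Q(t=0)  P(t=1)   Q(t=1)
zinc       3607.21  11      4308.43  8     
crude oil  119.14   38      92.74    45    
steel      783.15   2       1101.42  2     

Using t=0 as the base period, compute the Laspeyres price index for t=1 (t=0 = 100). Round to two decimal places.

116.05

Laspeyres price index uses base-period quantities as weights.
ΣP(t=1)·Q(t=0) = 4308.43×11 + 92.74×38 + 1101.42×2 = 47392.73 + 3524.12 + 2202.84 = 53119.69
ΣP(t=0)·Q(t=0) = 3607.21×11 + 119.14×38 + 783.15×2 = 39679.31 + 4527.32 + 1566.3 = 45772.93
Index = 53119.69 / 45772.93 × 100 = 116.0504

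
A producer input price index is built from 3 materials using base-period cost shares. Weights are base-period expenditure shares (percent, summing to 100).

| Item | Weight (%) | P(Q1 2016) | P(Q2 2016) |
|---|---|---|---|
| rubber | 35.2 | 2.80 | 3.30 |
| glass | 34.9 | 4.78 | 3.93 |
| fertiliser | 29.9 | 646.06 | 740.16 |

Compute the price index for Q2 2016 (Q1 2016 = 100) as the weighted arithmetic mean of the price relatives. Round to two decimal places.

rubber: 35.2 × (3.30/2.80) = 35.2 × 1.178571 = 41.4857
glass: 34.9 × (3.93/4.78) = 34.9 × 0.822176 = 28.6939
fertiliser: 29.9 × (740.16/646.06) = 29.9 × 1.145652 = 34.2550
Index = Σ wᵢ·(p₁ᵢ/p₀ᵢ) = 41.4857 + 28.6939 + 34.2550 = 104.4346

104.43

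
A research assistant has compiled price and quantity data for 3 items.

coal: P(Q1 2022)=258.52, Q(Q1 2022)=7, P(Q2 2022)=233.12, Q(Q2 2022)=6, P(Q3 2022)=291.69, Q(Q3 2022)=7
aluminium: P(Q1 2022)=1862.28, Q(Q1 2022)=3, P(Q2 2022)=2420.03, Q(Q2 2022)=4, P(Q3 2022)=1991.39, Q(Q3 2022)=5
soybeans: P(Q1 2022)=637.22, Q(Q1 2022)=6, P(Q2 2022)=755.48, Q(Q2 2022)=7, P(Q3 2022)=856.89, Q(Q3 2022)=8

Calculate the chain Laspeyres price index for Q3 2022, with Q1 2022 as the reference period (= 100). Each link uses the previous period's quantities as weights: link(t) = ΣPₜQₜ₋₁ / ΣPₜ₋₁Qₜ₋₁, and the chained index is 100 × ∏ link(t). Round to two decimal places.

Link Q1 2022→Q2 2022:
ΣP(Q2 2022)Q(Q1 2022) = 233.12×7 + 2420.03×3 + 755.48×6 = 1631.84 + 7260.09 + 4532.88 = 13424.81
ΣP(Q1 2022)Q(Q1 2022) = 258.52×7 + 1862.28×3 + 637.22×6 = 1809.64 + 5586.84 + 3823.32 = 11219.8
link = 13424.81/11219.8 = 1.196528
Link Q2 2022→Q3 2022:
ΣP(Q3 2022)Q(Q2 2022) = 291.69×6 + 1991.39×4 + 856.89×7 = 1750.14 + 7965.56 + 5998.23 = 15713.93
ΣP(Q2 2022)Q(Q2 2022) = 233.12×6 + 2420.03×4 + 755.48×7 = 1398.72 + 9680.12 + 5288.36 = 16367.2
link = 15713.93/16367.2 = 0.960087
Chained index = 100 × 1.196528 × 0.960087 = 114.8771

114.88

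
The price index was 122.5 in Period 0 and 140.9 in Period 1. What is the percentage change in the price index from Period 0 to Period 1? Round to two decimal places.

15.02%

Change = (140.9 − 122.5) / 122.5 × 100
       = 18.4 / 122.5 × 100 = 15.0204%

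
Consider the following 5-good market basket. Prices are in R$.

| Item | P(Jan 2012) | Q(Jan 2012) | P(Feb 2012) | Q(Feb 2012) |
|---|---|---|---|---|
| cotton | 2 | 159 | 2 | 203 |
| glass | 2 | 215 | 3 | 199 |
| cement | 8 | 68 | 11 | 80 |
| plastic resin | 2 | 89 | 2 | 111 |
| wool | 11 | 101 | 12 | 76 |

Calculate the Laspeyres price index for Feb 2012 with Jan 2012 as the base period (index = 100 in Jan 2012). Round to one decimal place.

120.1

Laspeyres price index uses base-period quantities as weights.
ΣP(Feb 2012)·Q(Jan 2012) = 2×159 + 3×215 + 11×68 + 2×89 + 12×101 = 318 + 645 + 748 + 178 + 1212 = 3101
ΣP(Jan 2012)·Q(Jan 2012) = 2×159 + 2×215 + 8×68 + 2×89 + 11×101 = 318 + 430 + 544 + 178 + 1111 = 2581
Index = 3101 / 2581 × 100 = 120.1472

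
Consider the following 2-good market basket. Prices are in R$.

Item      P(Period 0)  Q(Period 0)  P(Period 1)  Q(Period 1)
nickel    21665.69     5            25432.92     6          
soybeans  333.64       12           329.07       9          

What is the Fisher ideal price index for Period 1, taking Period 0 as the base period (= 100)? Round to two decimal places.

Laspeyres component (base-period weights):
ΣP(Period 1)Q(Period 0) = 25432.92×5 + 329.07×12 = 127164.6 + 3948.84 = 131113.44
ΣP(Period 0)Q(Period 0) = 21665.69×5 + 333.64×12 = 108328.45 + 4003.68 = 112332.13
L = 131113.44 / 112332.13 × 100 = 116.7194
Paasche component (current-period weights):
ΣP(Period 1)Q(Period 1) = 25432.92×6 + 329.07×9 = 152597.52 + 2961.63 = 155559.15
ΣP(Period 0)Q(Period 1) = 21665.69×6 + 333.64×9 = 129994.14 + 3002.76 = 132996.9
P = 155559.15 / 132996.9 × 100 = 116.9645
Fisher = √(L × P) = √(116.7194 × 116.9645) = 116.8419

116.84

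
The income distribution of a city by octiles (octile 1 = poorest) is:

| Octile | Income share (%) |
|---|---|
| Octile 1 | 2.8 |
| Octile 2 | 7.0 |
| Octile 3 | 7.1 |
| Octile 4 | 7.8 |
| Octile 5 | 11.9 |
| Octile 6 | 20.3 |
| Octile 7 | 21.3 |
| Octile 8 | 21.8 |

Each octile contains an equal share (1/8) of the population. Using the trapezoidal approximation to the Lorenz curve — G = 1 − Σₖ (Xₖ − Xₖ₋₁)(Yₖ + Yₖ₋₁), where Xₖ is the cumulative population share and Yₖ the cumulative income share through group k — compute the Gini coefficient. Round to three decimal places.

Cumulative income shares Yₖ: 0.0280, 0.0980, 0.1690, 0.2470, 0.3660, 0.5690, 0.7820, 1.0000
Σ (Xₖ−Xₖ₋₁)(Yₖ+Yₖ₋₁) = (1/8)(0.0280+0.0000) + (1/8)(0.0980+0.0280) + (1/8)(0.1690+0.0980) + (1/8)(0.2470+0.1690) + (1/8)(0.3660+0.2470) + (1/8)(0.5690+0.3660) + (1/8)(0.7820+0.5690) + (1/8)(1.0000+0.7820)
  = 0.0035 + 0.0158 + 0.0334 + 0.0520 + 0.0766 + 0.1169 + 0.1689 + 0.2227 = 0.6897
G = 1 − 0.6897 = 0.3103

0.310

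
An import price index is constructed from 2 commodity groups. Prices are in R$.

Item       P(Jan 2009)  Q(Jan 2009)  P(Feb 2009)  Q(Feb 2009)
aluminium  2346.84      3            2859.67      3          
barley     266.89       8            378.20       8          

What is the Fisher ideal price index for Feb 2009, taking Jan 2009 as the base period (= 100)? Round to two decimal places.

126.47

Laspeyres component (base-period weights):
ΣP(Feb 2009)Q(Jan 2009) = 2859.67×3 + 378.20×8 = 8579.01 + 3025.6 = 11604.61
ΣP(Jan 2009)Q(Jan 2009) = 2346.84×3 + 266.89×8 = 7040.52 + 2135.12 = 9175.64
L = 11604.61 / 9175.64 × 100 = 126.4719
Paasche component (current-period weights):
ΣP(Feb 2009)Q(Feb 2009) = 2859.67×3 + 378.20×8 = 8579.01 + 3025.6 = 11604.61
ΣP(Jan 2009)Q(Feb 2009) = 2346.84×3 + 266.89×8 = 7040.52 + 2135.12 = 9175.64
P = 11604.61 / 9175.64 × 100 = 126.4719
Fisher = √(L × P) = √(126.4719 × 126.4719) = 126.4719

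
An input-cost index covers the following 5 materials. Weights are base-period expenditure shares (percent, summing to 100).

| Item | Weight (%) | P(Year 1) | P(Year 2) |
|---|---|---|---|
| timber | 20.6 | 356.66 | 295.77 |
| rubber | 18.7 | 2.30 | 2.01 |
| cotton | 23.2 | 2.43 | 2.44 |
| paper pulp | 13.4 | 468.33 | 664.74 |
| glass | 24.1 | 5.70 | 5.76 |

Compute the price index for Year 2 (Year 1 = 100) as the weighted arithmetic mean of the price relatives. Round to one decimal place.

timber: 20.6 × (295.77/356.66) = 20.6 × 0.829277 = 17.0831
rubber: 18.7 × (2.01/2.30) = 18.7 × 0.873913 = 16.3422
cotton: 23.2 × (2.44/2.43) = 23.2 × 1.004115 = 23.2955
paper pulp: 13.4 × (664.74/468.33) = 13.4 × 1.419384 = 19.0197
glass: 24.1 × (5.76/5.70) = 24.1 × 1.010526 = 24.3537
Index = Σ wᵢ·(p₁ᵢ/p₀ᵢ) = 17.0831 + 16.3422 + 23.2955 + 19.0197 + 24.3537 = 100.0942

100.1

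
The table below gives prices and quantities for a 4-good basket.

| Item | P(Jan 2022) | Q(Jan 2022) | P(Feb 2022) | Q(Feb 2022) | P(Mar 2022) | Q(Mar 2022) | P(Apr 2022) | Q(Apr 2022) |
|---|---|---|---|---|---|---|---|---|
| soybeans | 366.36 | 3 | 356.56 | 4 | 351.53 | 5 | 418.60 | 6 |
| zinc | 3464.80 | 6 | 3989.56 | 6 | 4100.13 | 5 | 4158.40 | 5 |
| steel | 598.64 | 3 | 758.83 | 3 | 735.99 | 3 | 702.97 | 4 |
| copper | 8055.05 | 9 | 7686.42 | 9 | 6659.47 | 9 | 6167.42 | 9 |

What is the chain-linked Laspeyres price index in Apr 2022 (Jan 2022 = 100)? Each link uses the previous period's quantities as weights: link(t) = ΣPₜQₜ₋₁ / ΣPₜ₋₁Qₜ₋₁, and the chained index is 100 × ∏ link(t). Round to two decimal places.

Link Jan 2022→Feb 2022:
ΣP(Feb 2022)Q(Jan 2022) = 356.56×3 + 3989.56×6 + 758.83×3 + 7686.42×9 = 1069.68 + 23937.36 + 2276.49 + 69177.78 = 96461.31
ΣP(Jan 2022)Q(Jan 2022) = 366.36×3 + 3464.80×6 + 598.64×3 + 8055.05×9 = 1099.08 + 20788.8 + 1795.92 + 72495.45 = 96179.25
link = 96461.31/96179.25 = 1.002933
Link Feb 2022→Mar 2022:
ΣP(Mar 2022)Q(Feb 2022) = 351.53×4 + 4100.13×6 + 735.99×3 + 6659.47×9 = 1406.12 + 24600.78 + 2207.97 + 59935.23 = 88150.1
ΣP(Feb 2022)Q(Feb 2022) = 356.56×4 + 3989.56×6 + 758.83×3 + 7686.42×9 = 1426.24 + 23937.36 + 2276.49 + 69177.78 = 96817.87
link = 88150.1/96817.87 = 0.910473
Link Mar 2022→Apr 2022:
ΣP(Apr 2022)Q(Mar 2022) = 418.60×5 + 4158.40×5 + 702.97×3 + 6167.42×9 = 2093 + 20792 + 2108.91 + 55506.78 = 80500.69
ΣP(Mar 2022)Q(Mar 2022) = 351.53×5 + 4100.13×5 + 735.99×3 + 6659.47×9 = 1757.65 + 20500.65 + 2207.97 + 59935.23 = 84401.5
link = 80500.69/84401.5 = 0.953783
Chained index = 100 × 1.002933 × 0.910473 × 0.953783 = 87.0941

87.09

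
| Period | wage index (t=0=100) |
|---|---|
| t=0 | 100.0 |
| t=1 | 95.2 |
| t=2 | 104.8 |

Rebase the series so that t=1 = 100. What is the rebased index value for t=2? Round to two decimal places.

110.08

Rebased(t=2) = 104.8 / 95.2 × 100 = 110.0840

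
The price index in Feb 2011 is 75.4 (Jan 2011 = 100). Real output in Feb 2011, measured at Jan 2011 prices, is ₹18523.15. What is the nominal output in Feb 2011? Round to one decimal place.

Nominal = Real × (Index/100) = 18523.15 × (75.4/100)
        = 18523.15 × 0.754 = 13966.4551

13966.5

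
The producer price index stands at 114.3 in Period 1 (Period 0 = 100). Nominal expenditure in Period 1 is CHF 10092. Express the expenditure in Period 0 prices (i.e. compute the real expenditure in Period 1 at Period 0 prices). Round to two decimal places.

8829.40

Real = Nominal ÷ (Index/100) = 10092 ÷ (114.3/100)
     = 10092 ÷ 1.143 = 8829.3963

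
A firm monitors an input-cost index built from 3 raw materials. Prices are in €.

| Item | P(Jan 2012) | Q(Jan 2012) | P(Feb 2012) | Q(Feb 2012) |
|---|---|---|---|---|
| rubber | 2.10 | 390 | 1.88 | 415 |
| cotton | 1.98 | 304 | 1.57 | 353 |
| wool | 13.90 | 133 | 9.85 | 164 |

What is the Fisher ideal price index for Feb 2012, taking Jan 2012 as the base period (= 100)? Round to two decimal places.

76.85

Laspeyres component (base-period weights):
ΣP(Feb 2012)Q(Jan 2012) = 1.88×390 + 1.57×304 + 9.85×133 = 733.2 + 477.28 + 1310.05 = 2520.53
ΣP(Jan 2012)Q(Jan 2012) = 2.10×390 + 1.98×304 + 13.90×133 = 819 + 601.92 + 1848.7 = 3269.62
L = 2520.53 / 3269.62 × 100 = 77.0894
Paasche component (current-period weights):
ΣP(Feb 2012)Q(Feb 2012) = 1.88×415 + 1.57×353 + 9.85×164 = 780.2 + 554.21 + 1615.4 = 2949.81
ΣP(Jan 2012)Q(Feb 2012) = 2.10×415 + 1.98×353 + 13.90×164 = 871.5 + 698.94 + 2279.6 = 3850.04
P = 2949.81 / 3850.04 × 100 = 76.6176
Fisher = √(L × P) = √(77.0894 × 76.6176) = 76.8532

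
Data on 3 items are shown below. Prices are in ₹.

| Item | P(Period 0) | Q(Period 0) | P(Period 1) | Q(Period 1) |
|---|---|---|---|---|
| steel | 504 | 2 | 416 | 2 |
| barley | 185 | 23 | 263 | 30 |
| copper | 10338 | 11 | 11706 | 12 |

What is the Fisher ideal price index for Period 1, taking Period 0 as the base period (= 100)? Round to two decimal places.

114.12

Laspeyres component (base-period weights):
ΣP(Period 1)Q(Period 0) = 416×2 + 263×23 + 11706×11 = 832 + 6049 + 128766 = 135647
ΣP(Period 0)Q(Period 0) = 504×2 + 185×23 + 10338×11 = 1008 + 4255 + 113718 = 118981
L = 135647 / 118981 × 100 = 114.0073
Paasche component (current-period weights):
ΣP(Period 1)Q(Period 1) = 416×2 + 263×30 + 11706×12 = 832 + 7890 + 140472 = 149194
ΣP(Period 0)Q(Period 1) = 504×2 + 185×30 + 10338×12 = 1008 + 5550 + 124056 = 130614
P = 149194 / 130614 × 100 = 114.2251
Fisher = √(L × P) = √(114.0073 × 114.2251) = 114.1161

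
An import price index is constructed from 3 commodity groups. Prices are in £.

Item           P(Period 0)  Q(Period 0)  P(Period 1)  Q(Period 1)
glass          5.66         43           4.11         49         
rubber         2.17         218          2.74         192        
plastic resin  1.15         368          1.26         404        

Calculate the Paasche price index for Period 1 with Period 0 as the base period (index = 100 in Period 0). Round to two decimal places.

Paasche price index uses current-period quantities as weights.
ΣP(Period 1)·Q(Period 1) = 4.11×49 + 2.74×192 + 1.26×404 = 201.39 + 526.08 + 509.04 = 1236.51
ΣP(Period 0)·Q(Period 1) = 5.66×49 + 2.17×192 + 1.15×404 = 277.34 + 416.64 + 464.6 = 1158.58
Index = 1236.51 / 1158.58 × 100 = 106.7263

106.73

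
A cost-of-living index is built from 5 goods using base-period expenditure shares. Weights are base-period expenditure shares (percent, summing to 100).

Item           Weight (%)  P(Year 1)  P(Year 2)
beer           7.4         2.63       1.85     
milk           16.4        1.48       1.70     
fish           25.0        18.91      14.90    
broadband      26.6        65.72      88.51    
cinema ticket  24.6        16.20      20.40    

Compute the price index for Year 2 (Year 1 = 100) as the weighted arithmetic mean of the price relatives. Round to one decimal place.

beer: 7.4 × (1.85/2.63) = 7.4 × 0.703422 = 5.2053
milk: 16.4 × (1.70/1.48) = 16.4 × 1.148649 = 18.8378
fish: 25.0 × (14.90/18.91) = 25.0 × 0.787943 = 19.6986
broadband: 26.6 × (88.51/65.72) = 26.6 × 1.346774 = 35.8242
cinema ticket: 24.6 × (20.40/16.20) = 24.6 × 1.259259 = 30.9778
Index = Σ wᵢ·(p₁ᵢ/p₀ᵢ) = 5.2053 + 18.8378 + 19.6986 + 35.8242 + 30.9778 = 110.5437

110.5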